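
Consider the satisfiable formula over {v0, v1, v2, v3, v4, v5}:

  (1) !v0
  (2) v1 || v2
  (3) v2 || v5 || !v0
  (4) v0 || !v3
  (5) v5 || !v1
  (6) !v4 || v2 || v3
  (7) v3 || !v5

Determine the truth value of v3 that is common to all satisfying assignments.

False

Suppose v3 = true.
From the singleton clause (!v0), v0 = false.
But (v0) is also a unit clause — contradiction.
So every satisfying assignment has v3 = False.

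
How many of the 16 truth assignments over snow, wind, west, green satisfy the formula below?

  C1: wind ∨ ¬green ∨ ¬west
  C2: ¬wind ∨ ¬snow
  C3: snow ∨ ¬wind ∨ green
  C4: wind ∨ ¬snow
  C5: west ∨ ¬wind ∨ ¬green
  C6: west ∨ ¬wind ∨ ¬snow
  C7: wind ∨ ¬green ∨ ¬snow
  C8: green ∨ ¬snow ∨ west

There are 2^4 = 16 truth assignments over (snow, wind, west, green).
Check each against the 8 clauses (columns in the order snow, wind, west, green):
  F F F F  ✓ satisfies all
  F F F T  ✓ satisfies all
  F F T F  ✓ satisfies all
  F F T T  ✗ fails (wind ∨ ¬green ∨ ¬west)
  F T F F  ✗ fails (snow ∨ ¬wind ∨ green)
  F T F T  ✗ fails (west ∨ ¬wind ∨ ¬green)
  F T T F  ✗ fails (snow ∨ ¬wind ∨ green)
  F T T T  ✓ satisfies all
  T F F F  ✗ fails (wind ∨ ¬snow)
  T F F T  ✗ fails (wind ∨ ¬snow)
  T F T F  ✗ fails (wind ∨ ¬snow)
  T F T T  ✗ fails (wind ∨ ¬green ∨ ¬west)
  T T F F  ✗ fails (¬wind ∨ ¬snow)
  T T F T  ✗ fails (¬wind ∨ ¬snow)
  T T T F  ✗ fails (¬wind ∨ ¬snow)
  T T T T  ✗ fails (¬wind ∨ ¬snow)
4 of the 16 rows are models.

4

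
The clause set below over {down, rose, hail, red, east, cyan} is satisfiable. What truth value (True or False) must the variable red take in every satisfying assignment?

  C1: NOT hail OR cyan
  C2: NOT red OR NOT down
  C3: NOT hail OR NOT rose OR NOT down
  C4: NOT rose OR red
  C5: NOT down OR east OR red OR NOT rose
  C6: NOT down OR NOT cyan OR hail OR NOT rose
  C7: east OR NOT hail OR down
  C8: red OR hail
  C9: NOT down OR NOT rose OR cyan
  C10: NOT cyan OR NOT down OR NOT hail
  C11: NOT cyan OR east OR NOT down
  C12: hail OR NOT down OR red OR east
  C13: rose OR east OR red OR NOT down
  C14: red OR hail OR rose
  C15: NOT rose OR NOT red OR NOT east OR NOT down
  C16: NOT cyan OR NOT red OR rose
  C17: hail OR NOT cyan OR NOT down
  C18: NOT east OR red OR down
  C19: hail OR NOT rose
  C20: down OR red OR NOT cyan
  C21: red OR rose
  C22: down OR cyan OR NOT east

True

Suppose red = false.
The clause (NOT rose) is unit, so rose = false.
But (rose) is also a unit clause — contradiction.
So every satisfying assignment has red = True.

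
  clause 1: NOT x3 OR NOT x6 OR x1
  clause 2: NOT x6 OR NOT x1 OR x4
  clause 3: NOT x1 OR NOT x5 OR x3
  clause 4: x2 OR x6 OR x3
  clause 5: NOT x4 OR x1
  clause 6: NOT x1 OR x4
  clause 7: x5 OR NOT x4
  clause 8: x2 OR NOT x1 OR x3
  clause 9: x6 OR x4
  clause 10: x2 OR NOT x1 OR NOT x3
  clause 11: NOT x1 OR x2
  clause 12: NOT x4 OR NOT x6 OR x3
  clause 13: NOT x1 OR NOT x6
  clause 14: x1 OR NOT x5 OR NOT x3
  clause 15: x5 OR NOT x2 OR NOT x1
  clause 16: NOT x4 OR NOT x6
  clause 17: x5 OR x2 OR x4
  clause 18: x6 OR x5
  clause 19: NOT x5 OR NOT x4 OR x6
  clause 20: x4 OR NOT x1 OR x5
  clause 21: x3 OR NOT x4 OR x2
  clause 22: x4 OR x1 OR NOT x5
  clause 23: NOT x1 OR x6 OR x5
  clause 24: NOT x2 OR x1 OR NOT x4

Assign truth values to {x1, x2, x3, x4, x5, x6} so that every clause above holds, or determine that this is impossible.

Case x4 = false:
(NOT x1) alone gives x1 = false.
(x6) alone gives x6 = true.
(NOT x3) alone gives x3 = false.
(NOT x5) alone gives x5 = false.
(x2) alone gives x2 = true.
Every clause now holds.

x1: false, x2: true, x3: false, x4: false, x5: false, x6: true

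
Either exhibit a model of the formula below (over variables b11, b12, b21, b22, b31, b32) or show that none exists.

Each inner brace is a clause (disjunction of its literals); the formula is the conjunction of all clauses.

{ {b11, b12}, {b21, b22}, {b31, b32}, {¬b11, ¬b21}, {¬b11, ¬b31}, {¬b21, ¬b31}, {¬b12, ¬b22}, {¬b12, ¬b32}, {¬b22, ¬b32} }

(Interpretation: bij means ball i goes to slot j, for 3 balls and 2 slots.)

Try b11 = True.
The clause (¬b21) is unit, so b21 = False.
The clause (b22) is unit, so b22 = True.
The clause (¬b31) is unit, so b31 = False.
The clause (b32) is unit, so b32 = True.
That conflicts with the unit clause (¬b32).
That branch fails; take b11 = False instead.
The clause (b12) is unit, so b12 = True.
The clause (¬b22) is unit, so b22 = False.
The clause (b21) is unit, so b21 = True.
The clause (¬b31) is unit, so b31 = False.
The clause (b32) is unit, so b32 = True.
That conflicts with the unit clause (¬b32).
Neither b11 = True nor b11 = False works.

UNSATISFIABLE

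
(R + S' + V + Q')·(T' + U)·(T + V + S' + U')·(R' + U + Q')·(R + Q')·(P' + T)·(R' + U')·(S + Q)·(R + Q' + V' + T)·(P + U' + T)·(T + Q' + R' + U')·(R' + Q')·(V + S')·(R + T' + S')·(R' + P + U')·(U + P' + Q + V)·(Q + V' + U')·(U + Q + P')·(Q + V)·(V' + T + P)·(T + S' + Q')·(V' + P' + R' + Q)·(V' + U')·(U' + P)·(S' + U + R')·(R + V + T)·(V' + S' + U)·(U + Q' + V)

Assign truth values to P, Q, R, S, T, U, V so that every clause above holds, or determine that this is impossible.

UNSATISFIABLE

Branch on T: set T = 0.
From the singleton clause (P'), P = 0.
From the singleton clause (U'), U = 0.
From the singleton clause (V'), V = 0.
From the singleton clause (S'), S = 0.
From the singleton clause (Q), Q = 1.
But (Q') is also a unit clause — contradiction.
That branch fails; take T = 1 instead.
From the singleton clause (U), U = 1.
From the singleton clause (R'), R = 0.
From the singleton clause (Q'), Q = 0.
From the singleton clause (S), S = 1.
But (S') is also a unit clause — contradiction.
Either choice for T ends in contradiction.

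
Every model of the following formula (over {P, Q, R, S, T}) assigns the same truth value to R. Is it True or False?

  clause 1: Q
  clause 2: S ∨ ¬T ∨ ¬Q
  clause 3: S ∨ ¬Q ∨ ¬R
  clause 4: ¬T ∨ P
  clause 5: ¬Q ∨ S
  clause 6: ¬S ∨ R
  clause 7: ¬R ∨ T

True

Suppose R = False.
(Q) alone gives Q = True.
(S) alone gives S = True.
But (¬S) is also a unit clause — contradiction.
So every satisfying assignment has R = True.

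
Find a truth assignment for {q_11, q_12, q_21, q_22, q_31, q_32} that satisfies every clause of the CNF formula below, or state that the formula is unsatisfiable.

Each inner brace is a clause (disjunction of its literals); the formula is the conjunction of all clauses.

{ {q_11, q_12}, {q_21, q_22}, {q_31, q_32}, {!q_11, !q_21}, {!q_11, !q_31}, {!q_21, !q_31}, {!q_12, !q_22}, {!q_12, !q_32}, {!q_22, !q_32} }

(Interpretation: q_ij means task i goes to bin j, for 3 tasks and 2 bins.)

Try q_11 = true.
Unit clause (!q_21) forces q_21 = false.
Unit clause (q_22) forces q_22 = true.
Unit clause (!q_31) forces q_31 = false.
Unit clause (q_32) forces q_32 = true.
But (!q_32) is also a unit clause — contradiction.
So q_11 must be the other value — set q_11 = false.
Unit clause (q_12) forces q_12 = true.
Unit clause (!q_22) forces q_22 = false.
Unit clause (q_21) forces q_21 = true.
Unit clause (!q_31) forces q_31 = false.
Unit clause (q_32) forces q_32 = true.
But (!q_32) is also a unit clause — contradiction.
Either choice for q_11 ends in contradiction.

UNSATISFIABLE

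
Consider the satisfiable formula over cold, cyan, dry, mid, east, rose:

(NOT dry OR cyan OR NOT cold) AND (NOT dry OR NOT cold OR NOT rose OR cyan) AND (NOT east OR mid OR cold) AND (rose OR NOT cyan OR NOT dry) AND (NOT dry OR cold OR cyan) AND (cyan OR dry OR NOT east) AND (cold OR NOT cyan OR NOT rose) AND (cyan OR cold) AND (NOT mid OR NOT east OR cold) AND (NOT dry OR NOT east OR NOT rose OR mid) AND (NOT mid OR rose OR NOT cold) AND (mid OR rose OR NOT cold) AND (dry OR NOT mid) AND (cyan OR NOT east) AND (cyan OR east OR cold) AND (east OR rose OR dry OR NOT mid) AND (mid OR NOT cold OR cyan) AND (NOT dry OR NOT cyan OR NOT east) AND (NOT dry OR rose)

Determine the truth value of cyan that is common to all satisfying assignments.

True

Suppose cyan = false.
Unit clause (cold) forces cold = true.
Unit clause (NOT dry) forces dry = false.
Unit clause (NOT east) forces east = false.
Unit clause (NOT mid) forces mid = false.
But (mid) is also a unit clause — contradiction.
So every satisfying assignment has cyan = True.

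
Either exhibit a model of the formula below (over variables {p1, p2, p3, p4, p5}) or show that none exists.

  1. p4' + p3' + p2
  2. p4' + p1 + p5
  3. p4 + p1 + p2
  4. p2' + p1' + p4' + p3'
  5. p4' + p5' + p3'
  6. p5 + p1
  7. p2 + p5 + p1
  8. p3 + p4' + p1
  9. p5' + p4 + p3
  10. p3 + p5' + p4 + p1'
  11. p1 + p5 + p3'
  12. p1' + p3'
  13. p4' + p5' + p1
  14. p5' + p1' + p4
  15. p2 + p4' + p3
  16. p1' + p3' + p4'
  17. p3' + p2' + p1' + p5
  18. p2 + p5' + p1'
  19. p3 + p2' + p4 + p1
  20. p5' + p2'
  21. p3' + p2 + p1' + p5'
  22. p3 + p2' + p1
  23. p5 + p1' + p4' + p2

Case p5 = 0:
The clause (p1) is unit, so p1 = 1.
The clause (p3') is unit, so p3 = 0.
Case p2 = 1:
All clauses hold; p4 can take either value.

p1 ↦ 1, p2 ↦ 1, p3 ↦ 0, p4 ↦ 0, p5 ↦ 0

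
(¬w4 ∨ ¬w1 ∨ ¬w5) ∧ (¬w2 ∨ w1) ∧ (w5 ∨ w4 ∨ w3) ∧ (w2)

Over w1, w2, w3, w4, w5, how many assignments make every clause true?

5

There are 2^5 = 32 truth assignments over (w1, w2, w3, w4, w5).
Split on w4. With w4 = True, the clauses containing w4 are satisfied and ¬w4 drops from the rest; 2 of the 2^4 = 16 assignments to the other variables satisfy what remains.
With w4 = False, by the same count on the reduced clause set, 3 assignments work.
(One model: w1=T, w2=T, w3=F, w4=F, w5=T.)
Total: 2 + 3 = 5.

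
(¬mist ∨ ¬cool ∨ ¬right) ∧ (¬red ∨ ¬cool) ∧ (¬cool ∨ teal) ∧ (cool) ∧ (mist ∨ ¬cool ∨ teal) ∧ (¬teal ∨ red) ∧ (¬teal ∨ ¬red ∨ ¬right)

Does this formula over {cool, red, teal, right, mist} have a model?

Unit clause (cool) forces cool = True.
Unit clause (¬red) forces red = False.
Unit clause (teal) forces teal = True.
That conflicts with the unit clause (¬teal).
No assignment satisfies every clause.

No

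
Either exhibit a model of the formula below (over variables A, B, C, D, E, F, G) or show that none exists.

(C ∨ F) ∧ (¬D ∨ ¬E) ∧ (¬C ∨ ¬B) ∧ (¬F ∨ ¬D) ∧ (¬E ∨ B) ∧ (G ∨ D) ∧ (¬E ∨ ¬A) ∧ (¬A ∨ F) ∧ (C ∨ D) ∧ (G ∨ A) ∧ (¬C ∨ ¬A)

Suppose C = True.
(¬B) alone gives B = False.
(¬E) alone gives E = False.
(¬A) alone gives A = False.
(G) alone gives G = True.
Suppose F = False.
Every clause is now satisfied; D is unconstrained.

A=False,  B=False,  C=True,  D=True,  E=False,  F=False,  G=True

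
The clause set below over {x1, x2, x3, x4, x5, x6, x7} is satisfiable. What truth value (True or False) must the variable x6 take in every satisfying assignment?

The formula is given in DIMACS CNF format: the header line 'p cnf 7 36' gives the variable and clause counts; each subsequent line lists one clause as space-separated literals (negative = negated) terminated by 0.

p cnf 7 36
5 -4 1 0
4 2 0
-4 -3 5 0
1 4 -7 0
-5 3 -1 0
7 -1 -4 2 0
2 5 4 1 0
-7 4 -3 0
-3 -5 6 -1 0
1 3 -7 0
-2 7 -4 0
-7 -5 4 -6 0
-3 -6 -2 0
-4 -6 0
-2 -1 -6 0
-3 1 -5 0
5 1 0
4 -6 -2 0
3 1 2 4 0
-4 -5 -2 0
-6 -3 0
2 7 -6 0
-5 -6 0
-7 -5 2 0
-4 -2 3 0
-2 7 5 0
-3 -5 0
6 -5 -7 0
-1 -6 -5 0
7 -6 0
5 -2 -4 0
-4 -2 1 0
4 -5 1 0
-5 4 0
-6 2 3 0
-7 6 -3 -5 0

False

Suppose x6 = True.
The clause (¬x4) is unit, so x4 = False.
The clause (x2) is unit, so x2 = True.
Now (¬x2) is unsatisfied and unit — conflict.
So every satisfying assignment has x6 = False.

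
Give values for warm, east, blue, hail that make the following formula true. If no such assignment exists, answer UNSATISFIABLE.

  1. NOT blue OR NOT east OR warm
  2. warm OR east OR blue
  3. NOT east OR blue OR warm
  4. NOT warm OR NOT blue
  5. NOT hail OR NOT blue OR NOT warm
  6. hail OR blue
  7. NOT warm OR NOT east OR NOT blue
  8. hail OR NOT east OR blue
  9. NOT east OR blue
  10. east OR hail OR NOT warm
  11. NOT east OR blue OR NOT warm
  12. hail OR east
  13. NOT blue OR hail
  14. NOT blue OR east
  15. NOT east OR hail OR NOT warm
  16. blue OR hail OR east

Branch on warm: set warm = true.
The clause (NOT blue) is unit, so blue = false.
The clause (hail) is unit, so hail = true.
The clause (NOT east) is unit, so east = false.
This assignment satisfies each clause.

warm ↦ true; east ↦ false; blue ↦ false; hail ↦ true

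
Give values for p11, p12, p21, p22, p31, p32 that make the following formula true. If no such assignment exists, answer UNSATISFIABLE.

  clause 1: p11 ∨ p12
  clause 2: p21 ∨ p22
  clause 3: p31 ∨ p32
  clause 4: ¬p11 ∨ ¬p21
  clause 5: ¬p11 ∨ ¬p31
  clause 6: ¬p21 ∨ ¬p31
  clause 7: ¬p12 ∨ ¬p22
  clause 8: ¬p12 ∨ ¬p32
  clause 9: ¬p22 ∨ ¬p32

UNSATISFIABLE

Case p11 = True:
Unit clause (¬p21) forces p21 = False.
Unit clause (p22) forces p22 = True.
Unit clause (¬p31) forces p31 = False.
Unit clause (p32) forces p32 = True.
Now (¬p32) is unsatisfied and unit — conflict.
That branch fails; take p11 = False instead.
Unit clause (p12) forces p12 = True.
Unit clause (¬p22) forces p22 = False.
Unit clause (p21) forces p21 = True.
Unit clause (¬p31) forces p31 = False.
Unit clause (p32) forces p32 = True.
Now (¬p32) is unsatisfied and unit — conflict.
Both values of p11 lead to a conflict.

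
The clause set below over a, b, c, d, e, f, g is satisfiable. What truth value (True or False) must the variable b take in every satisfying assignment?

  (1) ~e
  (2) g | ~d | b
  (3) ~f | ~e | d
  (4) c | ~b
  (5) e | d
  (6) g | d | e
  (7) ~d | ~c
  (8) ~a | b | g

Suppose b = 1.
The clause (~e) is unit, so e = 0.
The clause (c) is unit, so c = 1.
The clause (d) is unit, so d = 1.
Now (~d) is unsatisfied and unit — conflict.
So every satisfying assignment has b = False.

False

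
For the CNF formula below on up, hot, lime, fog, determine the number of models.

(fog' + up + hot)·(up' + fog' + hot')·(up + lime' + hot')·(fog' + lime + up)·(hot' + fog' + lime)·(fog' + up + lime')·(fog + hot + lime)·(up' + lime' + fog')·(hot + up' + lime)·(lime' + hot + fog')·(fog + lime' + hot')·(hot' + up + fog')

There are 2^4 = 16 truth assignments over (up, hot, lime, fog).
Check each against the 12 clauses (columns in the order up, hot, lime, fog):
  F F F F  ✗ fails (fog + hot + lime)
  F F F T  ✗ fails (fog' + up + hot)
  F F T F  ✓ satisfies all
  F F T T  ✗ fails (fog' + up + hot)
  F T F F  ✓ satisfies all
  F T F T  ✗ fails (fog' + lime + up)
  F T T F  ✗ fails (up + lime' + hot')
  F T T T  ✗ fails (up + lime' + hot')
  T F F F  ✗ fails (fog + hot + lime)
  T F F T  ✗ fails (hot + up' + lime)
  T F T F  ✓ satisfies all
  T F T T  ✗ fails (up' + lime' + fog')
  T T F F  ✓ satisfies all
  T T F T  ✗ fails (up' + fog' + hot')
  T T T F  ✗ fails (fog + lime' + hot')
  T T T T  ✗ fails (up' + fog' + hot')
4 of the 16 rows are models.

4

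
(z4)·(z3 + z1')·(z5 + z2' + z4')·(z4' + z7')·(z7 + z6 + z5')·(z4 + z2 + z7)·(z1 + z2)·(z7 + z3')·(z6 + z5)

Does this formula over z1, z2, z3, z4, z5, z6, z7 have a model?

The clause (z4) is unit, so z4 = 1.
The clause (z7') is unit, so z7 = 0.
The clause (z3') is unit, so z3 = 0.
The clause (z1') is unit, so z1 = 0.
The clause (z2) is unit, so z2 = 1.
The clause (z5) is unit, so z5 = 1.
The clause (z6) is unit, so z6 = 1.
This assignment satisfies each clause.
A satisfying assignment: z1: 0; z2: 1; z3: 0; z4: 1; z5: 1; z6: 1; z7: 0.

Satisfiable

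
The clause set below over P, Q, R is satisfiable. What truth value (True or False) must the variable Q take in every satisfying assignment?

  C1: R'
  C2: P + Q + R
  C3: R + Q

Suppose Q = 0.
(R') alone gives R = 0.
That conflicts with the unit clause (R).
So every satisfying assignment has Q = True.

True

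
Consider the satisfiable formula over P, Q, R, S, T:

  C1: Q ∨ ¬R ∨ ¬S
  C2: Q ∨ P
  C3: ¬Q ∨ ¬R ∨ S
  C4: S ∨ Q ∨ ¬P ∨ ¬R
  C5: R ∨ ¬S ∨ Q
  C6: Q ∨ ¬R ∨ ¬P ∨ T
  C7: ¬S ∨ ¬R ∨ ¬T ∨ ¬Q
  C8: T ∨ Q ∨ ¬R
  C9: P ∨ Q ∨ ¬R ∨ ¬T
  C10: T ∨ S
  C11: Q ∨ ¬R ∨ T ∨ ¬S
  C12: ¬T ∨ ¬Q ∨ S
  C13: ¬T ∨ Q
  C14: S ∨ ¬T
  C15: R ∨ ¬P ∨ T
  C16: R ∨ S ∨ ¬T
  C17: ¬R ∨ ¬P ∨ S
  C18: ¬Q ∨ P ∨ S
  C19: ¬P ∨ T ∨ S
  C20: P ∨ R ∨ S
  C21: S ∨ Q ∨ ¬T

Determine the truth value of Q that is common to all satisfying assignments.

Suppose Q = False.
(P) alone gives P = True.
(¬T) alone gives T = False.
(¬R) alone gives R = False.
But (R) is also a unit clause — contradiction.
So every satisfying assignment has Q = True.

True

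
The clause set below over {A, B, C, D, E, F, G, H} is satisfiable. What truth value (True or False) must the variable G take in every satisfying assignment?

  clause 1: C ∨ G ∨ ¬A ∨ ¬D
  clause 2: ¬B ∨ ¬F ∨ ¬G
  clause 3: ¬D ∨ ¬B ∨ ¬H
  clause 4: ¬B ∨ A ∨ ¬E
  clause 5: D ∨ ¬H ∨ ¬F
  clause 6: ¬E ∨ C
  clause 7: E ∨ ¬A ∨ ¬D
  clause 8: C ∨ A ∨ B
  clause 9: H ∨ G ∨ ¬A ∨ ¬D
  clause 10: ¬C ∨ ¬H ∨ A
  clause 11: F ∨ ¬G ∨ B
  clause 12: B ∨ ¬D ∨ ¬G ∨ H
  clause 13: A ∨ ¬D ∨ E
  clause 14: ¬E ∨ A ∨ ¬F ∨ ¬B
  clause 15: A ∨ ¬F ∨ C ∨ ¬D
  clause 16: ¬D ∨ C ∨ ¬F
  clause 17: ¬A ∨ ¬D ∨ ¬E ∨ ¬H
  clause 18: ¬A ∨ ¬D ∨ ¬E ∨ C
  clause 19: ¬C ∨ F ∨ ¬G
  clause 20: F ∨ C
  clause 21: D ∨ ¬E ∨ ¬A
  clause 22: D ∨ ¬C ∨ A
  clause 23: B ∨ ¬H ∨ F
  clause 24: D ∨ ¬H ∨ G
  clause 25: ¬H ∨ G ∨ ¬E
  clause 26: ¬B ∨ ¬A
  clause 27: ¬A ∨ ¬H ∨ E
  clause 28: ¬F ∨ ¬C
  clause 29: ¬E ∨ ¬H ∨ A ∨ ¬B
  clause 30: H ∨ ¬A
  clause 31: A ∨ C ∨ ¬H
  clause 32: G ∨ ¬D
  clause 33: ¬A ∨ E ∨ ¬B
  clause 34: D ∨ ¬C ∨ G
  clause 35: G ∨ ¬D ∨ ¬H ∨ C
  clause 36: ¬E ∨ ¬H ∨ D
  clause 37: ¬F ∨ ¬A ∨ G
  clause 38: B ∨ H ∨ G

False

Suppose G = True.
Branch on B: set B = False.
(F) alone gives F = True.
(¬C) alone gives C = False.
(¬E) alone gives E = False.
(A) alone gives A = True.
(¬D) alone gives D = False.
(¬H) alone gives H = False.
Now (H) is unsatisfied and unit — conflict.
Backtrack on B: now try B = True.
(¬F) alone gives F = False.
(¬C) alone gives C = False.
Now (C) is unsatisfied and unit — conflict.
Either choice for B ends in contradiction.
So every satisfying assignment has G = False.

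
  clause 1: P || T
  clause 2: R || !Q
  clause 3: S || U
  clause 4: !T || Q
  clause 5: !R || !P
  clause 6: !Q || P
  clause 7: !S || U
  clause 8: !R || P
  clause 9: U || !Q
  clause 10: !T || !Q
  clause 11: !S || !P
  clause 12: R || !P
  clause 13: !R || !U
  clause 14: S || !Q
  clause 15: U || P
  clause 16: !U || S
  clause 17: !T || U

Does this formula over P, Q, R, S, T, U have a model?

Branch on P: set P = true.
(!R) alone gives R = false.
Now (R) is unsatisfied and unit — conflict.
Backtrack on P: now try P = false.
(T) alone gives T = true.
(Q) alone gives Q = true.
Now (!Q) is unsatisfied and unit — conflict.
Either choice for P ends in contradiction.
No assignment satisfies every clause.

Unsatisfiable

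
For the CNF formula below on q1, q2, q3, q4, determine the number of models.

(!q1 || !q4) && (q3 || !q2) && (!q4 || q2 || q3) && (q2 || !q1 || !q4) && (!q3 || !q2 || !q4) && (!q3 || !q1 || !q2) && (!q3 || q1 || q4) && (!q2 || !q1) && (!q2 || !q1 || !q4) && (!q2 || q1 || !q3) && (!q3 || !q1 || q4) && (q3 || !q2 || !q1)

3

There are 2^4 = 16 truth assignments over (q1, q2, q3, q4).
Check each against the 12 clauses (columns in the order q1, q2, q3, q4):
  F F F F  ✓ satisfies all
  F F F T  ✗ fails (!q4 || q2 || q3)
  F F T F  ✗ fails (!q3 || q1 || q4)
  F F T T  ✓ satisfies all
  F T F F  ✗ fails (q3 || !q2)
  F T F T  ✗ fails (q3 || !q2)
  F T T F  ✗ fails (!q3 || q1 || q4)
  F T T T  ✗ fails (!q3 || !q2 || !q4)
  T F F F  ✓ satisfies all
  T F F T  ✗ fails (!q1 || !q4)
  T F T F  ✗ fails (!q3 || !q1 || q4)
  T F T T  ✗ fails (!q1 || !q4)
  T T F F  ✗ fails (q3 || !q2)
  T T F T  ✗ fails (!q1 || !q4)
  T T T F  ✗ fails (!q3 || !q1 || !q2)
  T T T T  ✗ fails (!q1 || !q4)
3 of the 16 rows are models.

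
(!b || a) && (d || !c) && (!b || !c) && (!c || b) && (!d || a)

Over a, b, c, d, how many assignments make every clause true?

5

There are 2^4 = 16 truth assignments over (a, b, c, d).
Split on a. With a = true, the clauses containing a are satisfied and !a drops from the rest; 4 of the 2^3 = 8 assignments to the other variables satisfy what remains.
With a = false, by the same count on the reduced clause set, 1 assignment works.
Total: 4 + 1 = 5.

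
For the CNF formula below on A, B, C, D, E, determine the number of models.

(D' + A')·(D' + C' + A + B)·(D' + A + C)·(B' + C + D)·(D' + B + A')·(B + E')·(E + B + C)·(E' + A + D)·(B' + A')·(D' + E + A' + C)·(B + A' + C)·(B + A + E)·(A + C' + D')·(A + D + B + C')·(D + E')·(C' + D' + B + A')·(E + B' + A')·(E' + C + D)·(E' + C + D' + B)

2

There are 2^5 = 32 truth assignments over (A, B, C, D, E).
Split on B. With B = 1, the clauses containing B are satisfied and B' drops from the rest; 1 of the 2^4 = 16 assignments to the other variables satisfy what remains.
With B = 0, by the same count on the reduced clause set, 1 assignment works.
(One model: A=F, B=T, C=T, D=F, E=F.)
Total: 1 + 1 = 2.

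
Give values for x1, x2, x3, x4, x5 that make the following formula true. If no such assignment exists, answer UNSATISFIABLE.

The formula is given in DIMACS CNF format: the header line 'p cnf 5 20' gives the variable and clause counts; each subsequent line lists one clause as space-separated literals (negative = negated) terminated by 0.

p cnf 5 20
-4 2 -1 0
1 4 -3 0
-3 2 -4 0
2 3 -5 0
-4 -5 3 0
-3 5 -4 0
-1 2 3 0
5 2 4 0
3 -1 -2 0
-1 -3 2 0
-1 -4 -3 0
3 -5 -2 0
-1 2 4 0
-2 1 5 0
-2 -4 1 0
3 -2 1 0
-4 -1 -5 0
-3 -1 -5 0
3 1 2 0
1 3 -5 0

Branch on x4: set x4 = False.
Branch on x1: set x1 = True.
(x2) alone gives x2 = True.
(x3) alone gives x3 = True.
(¬x5) alone gives x5 = False.
All clauses are satisfied.

x1: True,  x2: True,  x3: True,  x4: False,  x5: False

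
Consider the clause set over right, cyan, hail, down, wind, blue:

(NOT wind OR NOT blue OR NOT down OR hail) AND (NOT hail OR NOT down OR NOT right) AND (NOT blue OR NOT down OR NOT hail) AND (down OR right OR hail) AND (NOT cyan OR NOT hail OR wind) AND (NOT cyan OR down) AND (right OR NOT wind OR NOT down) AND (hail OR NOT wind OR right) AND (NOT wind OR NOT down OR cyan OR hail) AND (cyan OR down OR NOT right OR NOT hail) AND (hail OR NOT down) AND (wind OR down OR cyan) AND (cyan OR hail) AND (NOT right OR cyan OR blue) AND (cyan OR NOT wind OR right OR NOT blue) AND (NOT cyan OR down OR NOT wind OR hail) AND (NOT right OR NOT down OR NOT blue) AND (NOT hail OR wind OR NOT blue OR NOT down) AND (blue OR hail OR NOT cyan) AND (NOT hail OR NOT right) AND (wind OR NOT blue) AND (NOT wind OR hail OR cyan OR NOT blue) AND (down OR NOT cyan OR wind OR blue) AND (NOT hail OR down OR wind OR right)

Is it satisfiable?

Branch on cyan: set cyan = false.
The clause (hail) is unit, so hail = true.
The clause (NOT right) is unit, so right = false.
Branch on blue: set blue = false.
Branch on wind: set wind = false.
The clause (down) is unit, so down = true.
All clauses are satisfied.
A satisfying assignment: right: false, cyan: false, hail: true, down: true, wind: false, blue: false.

Satisfiable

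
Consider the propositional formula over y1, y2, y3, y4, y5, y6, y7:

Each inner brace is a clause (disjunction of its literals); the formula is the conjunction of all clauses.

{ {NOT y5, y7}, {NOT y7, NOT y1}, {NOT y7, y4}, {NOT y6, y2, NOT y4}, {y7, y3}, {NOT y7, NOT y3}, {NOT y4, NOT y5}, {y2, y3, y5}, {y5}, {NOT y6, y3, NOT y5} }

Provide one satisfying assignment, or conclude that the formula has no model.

From the singleton clause (y5), y5 = true.
From the singleton clause (y7), y7 = true.
From the singleton clause (NOT y1), y1 = false.
From the singleton clause (y4), y4 = true.
Now (NOT y4) is unsatisfied and unit — conflict.

UNSATISFIABLE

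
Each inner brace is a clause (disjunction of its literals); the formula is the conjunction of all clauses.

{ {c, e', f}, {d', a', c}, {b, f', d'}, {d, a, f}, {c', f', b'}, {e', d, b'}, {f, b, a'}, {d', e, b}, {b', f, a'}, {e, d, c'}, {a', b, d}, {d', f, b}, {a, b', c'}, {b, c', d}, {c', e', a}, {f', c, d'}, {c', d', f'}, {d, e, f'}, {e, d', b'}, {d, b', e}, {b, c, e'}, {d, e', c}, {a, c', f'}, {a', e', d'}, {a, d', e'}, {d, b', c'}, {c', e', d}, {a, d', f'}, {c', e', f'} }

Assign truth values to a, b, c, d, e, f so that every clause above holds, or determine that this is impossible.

UNSATISFIABLE

Branch on c: set c = 1.
Branch on f: set f = 0.
Branch on d: set d = 1.
Unit clause (b) forces b = 1.
Unit clause (a') forces a = 0.
That conflicts with the unit clause (a).
That branch fails; take d = 0 instead.
Unit clause (a) forces a = 1.
Unit clause (b) forces b = 1.
That conflicts with the unit clause (b').
Neither d = 1 nor d = 0 works.
That branch fails; take f = 1 instead.
Unit clause (b') forces b = 0.
Unit clause (d') forces d = 0.
That conflicts with the unit clause (d).
Neither f = 1 nor f = 0 works.
That branch fails; take c = 0 instead.
Branch on e: set e = 0.
Branch on d: set d = 0.
Unit clause (f') forces f = 0.
Unit clause (a) forces a = 1.
Unit clause (b) forces b = 1.
That conflicts with the unit clause (b').
That branch fails; take d = 1 instead.
Unit clause (a') forces a = 0.
Unit clause (b) forces b = 1.
That conflicts with the unit clause (b').
Neither d = 1 nor d = 0 works.
That branch fails; take e = 1 instead.
Unit clause (f) forces f = 1.
Unit clause (d') forces d = 0.
That conflicts with the unit clause (d).
Neither e = 1 nor e = 0 works.
Neither c = 1 nor c = 0 works.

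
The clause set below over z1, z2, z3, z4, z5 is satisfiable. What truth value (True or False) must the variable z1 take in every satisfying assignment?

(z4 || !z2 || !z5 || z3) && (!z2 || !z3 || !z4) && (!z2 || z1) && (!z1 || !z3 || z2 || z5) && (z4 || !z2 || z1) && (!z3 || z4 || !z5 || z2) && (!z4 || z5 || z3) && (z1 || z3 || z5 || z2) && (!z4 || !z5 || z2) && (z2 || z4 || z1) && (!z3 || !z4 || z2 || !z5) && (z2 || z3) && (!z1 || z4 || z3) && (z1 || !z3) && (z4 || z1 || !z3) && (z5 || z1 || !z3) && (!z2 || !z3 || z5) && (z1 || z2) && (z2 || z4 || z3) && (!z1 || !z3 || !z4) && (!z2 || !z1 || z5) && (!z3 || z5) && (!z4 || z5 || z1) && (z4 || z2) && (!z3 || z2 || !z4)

Suppose z1 = false.
The clause (!z2) is unit, so z2 = false.
Now (z2) is unsatisfied and unit — conflict.
So every satisfying assignment has z1 = True.

True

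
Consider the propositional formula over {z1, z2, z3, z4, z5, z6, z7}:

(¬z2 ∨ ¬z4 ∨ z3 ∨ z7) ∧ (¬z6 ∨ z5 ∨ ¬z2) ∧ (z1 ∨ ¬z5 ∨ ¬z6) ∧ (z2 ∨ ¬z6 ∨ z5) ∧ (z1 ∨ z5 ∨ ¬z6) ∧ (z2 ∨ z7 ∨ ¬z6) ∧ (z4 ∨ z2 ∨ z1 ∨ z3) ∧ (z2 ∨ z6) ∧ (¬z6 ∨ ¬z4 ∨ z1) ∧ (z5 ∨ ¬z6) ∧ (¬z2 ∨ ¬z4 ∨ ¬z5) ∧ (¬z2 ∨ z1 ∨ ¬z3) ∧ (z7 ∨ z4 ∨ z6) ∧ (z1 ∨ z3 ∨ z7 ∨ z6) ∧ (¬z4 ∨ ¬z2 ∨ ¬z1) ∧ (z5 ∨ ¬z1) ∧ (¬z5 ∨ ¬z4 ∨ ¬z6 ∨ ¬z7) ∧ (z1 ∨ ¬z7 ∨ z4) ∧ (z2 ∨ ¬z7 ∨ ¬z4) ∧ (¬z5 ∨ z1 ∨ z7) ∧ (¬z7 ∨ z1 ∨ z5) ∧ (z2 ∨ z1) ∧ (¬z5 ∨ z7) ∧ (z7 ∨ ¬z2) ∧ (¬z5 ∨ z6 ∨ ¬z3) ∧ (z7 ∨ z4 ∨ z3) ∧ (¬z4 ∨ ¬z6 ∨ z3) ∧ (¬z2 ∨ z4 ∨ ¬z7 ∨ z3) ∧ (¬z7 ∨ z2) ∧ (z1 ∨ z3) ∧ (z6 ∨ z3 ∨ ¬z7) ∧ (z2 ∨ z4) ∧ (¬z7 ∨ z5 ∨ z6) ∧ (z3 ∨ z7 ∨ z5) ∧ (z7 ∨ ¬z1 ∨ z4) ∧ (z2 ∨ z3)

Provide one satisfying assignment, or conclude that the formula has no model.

z1: True; z2: True; z3: True; z4: False; z5: True; z6: True; z7: True

Try z2 = True.
(z7) alone gives z7 = True.
Try z6 = True.
(z5) alone gives z5 = True.
(z1) alone gives z1 = True.
(¬z4) alone gives z4 = False.
(z3) alone gives z3 = True.
This assignment satisfies each clause.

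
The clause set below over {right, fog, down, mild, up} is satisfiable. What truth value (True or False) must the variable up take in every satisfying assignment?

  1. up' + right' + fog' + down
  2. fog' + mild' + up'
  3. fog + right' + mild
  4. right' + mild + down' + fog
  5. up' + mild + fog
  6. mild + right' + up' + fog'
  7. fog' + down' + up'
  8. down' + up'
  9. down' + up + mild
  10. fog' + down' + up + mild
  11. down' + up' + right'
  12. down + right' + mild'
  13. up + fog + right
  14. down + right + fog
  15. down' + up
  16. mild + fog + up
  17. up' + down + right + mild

False

Suppose up = 1.
Unit clause (down') forces down = 0.
Suppose right = 0.
Unit clause (fog) forces fog = 1.
Unit clause (mild') forces mild = 0.
That conflicts with the unit clause (mild).
Undo right and try right = 1.
Unit clause (fog') forces fog = 0.
Unit clause (mild) forces mild = 1.
That conflicts with the unit clause (mild').
Both values of right lead to a conflict.
So every satisfying assignment has up = False.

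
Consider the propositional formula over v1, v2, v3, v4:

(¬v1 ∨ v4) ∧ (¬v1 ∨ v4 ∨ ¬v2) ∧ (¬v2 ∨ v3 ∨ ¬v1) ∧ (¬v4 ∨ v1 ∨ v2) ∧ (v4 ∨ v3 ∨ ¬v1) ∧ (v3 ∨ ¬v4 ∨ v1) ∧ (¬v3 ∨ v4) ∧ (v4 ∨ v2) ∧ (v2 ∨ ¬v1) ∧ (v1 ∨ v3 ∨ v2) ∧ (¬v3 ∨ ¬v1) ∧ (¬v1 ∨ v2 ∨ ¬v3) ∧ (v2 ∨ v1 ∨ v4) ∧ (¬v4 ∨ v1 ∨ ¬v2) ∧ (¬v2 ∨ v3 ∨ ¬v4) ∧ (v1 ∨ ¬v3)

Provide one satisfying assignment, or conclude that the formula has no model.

Suppose v1 = False.
The clause (¬v3) is unit, so v3 = False.
The clause (¬v4) is unit, so v4 = False.
The clause (v2) is unit, so v2 = True.
All clauses are satisfied.

v1: False,  v2: True,  v3: False,  v4: False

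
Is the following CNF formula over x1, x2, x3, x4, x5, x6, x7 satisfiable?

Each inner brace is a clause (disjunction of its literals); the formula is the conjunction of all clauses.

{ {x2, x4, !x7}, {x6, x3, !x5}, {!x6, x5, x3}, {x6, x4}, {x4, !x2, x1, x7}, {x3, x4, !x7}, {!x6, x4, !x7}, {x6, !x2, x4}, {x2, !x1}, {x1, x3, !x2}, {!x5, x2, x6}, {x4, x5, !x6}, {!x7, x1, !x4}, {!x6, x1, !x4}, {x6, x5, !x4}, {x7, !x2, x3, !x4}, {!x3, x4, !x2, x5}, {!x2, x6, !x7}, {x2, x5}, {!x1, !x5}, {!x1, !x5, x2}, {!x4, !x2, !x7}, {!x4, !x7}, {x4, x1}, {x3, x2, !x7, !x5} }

Suppose x6 = false.
(x4) alone gives x4 = true.
(x5) alone gives x5 = true.
(x3) alone gives x3 = true.
(x2) alone gives x2 = true.
(!x7) alone gives x7 = false.
(!x1) alone gives x1 = false.
This assignment satisfies each clause.
A satisfying assignment: x1 ↦ false, x2 ↦ true, x3 ↦ true, x4 ↦ true, x5 ↦ true, x6 ↦ false, x7 ↦ false.

Yes, satisfiable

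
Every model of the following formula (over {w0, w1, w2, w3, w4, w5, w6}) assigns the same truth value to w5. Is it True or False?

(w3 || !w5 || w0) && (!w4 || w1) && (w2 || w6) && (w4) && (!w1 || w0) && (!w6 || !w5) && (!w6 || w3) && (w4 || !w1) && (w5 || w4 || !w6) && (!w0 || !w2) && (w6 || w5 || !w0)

False

Suppose w5 = true.
(w4) alone gives w4 = true.
(w1) alone gives w1 = true.
(w0) alone gives w0 = true.
(!w6) alone gives w6 = false.
(w2) alone gives w2 = true.
That conflicts with the unit clause (!w2).
So every satisfying assignment has w5 = False.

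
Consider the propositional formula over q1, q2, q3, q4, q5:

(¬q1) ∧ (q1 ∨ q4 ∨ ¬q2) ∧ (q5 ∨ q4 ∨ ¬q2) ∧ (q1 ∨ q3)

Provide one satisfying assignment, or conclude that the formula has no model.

q1 ↦ False; q2 ↦ False; q3 ↦ True; q4 ↦ False; q5 ↦ True

(¬q1) alone gives q1 = False.
(q3) alone gives q3 = True.
Branch on q4: set q4 = False.
(¬q2) alone gives q2 = False.
All clauses hold; q5 can take either value.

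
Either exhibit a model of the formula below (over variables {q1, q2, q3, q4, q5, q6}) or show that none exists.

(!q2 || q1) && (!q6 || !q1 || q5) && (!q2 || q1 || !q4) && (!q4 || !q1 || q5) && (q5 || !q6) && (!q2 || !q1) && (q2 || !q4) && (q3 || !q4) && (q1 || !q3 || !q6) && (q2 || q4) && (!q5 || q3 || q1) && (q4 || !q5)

Try q2 = false.
The clause (!q4) is unit, so q4 = false.
But (q4) is also a unit clause — contradiction.
That branch fails; take q2 = true instead.
The clause (q1) is unit, so q1 = true.
But (!q1) is also a unit clause — contradiction.
Either choice for q2 ends in contradiction.

UNSATISFIABLE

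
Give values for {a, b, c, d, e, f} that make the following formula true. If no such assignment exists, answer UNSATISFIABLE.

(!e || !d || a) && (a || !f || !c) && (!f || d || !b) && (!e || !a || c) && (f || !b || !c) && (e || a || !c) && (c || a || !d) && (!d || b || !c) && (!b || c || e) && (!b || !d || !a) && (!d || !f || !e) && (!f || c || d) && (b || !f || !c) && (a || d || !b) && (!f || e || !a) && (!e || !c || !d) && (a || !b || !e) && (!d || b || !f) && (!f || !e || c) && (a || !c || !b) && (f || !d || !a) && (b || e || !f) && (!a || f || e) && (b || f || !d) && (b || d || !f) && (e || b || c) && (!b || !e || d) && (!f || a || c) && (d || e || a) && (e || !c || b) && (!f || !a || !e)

a ↦ false; b ↦ false; c ↦ false; d ↦ false; e ↦ true; f ↦ false

Branch on e: set e = true.
Branch on d: set d = false.
(!b) alone gives b = false.
(!f) alone gives f = false.
Branch on a: set a = false.
No clause remains; c is free.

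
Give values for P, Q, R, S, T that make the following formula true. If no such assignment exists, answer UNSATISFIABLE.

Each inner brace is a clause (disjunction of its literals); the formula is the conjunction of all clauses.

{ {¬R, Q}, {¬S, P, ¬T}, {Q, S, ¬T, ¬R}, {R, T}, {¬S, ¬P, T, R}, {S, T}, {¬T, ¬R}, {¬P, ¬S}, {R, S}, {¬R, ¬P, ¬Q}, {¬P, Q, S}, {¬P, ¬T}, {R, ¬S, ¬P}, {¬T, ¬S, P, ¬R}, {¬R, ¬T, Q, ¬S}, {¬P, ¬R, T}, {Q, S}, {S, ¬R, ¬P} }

P=False, Q=True, R=True, S=True, T=False

Case R = True:
(Q) alone gives Q = True.
(¬T) alone gives T = False.
(S) alone gives S = True.
(¬P) alone gives P = False.
All clauses are satisfied.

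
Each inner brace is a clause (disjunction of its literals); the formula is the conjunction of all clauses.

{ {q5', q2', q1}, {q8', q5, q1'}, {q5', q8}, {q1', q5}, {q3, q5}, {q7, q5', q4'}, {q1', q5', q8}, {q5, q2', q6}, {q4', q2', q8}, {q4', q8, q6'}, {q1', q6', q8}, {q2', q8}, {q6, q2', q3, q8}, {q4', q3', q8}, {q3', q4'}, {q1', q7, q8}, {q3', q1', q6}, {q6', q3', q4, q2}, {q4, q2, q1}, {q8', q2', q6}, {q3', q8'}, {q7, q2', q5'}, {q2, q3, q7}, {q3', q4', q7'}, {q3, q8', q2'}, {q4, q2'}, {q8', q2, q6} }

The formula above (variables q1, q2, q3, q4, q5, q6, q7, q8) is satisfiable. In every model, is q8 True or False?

Suppose q8 = 0.
From the singleton clause (q5'), q5 = 0.
From the singleton clause (q1'), q1 = 0.
From the singleton clause (q3), q3 = 1.
From the singleton clause (q2'), q2 = 0.
From the singleton clause (q4'), q4 = 0.
Now (q4) is unsatisfied and unit — conflict.
So every satisfying assignment has q8 = True.

True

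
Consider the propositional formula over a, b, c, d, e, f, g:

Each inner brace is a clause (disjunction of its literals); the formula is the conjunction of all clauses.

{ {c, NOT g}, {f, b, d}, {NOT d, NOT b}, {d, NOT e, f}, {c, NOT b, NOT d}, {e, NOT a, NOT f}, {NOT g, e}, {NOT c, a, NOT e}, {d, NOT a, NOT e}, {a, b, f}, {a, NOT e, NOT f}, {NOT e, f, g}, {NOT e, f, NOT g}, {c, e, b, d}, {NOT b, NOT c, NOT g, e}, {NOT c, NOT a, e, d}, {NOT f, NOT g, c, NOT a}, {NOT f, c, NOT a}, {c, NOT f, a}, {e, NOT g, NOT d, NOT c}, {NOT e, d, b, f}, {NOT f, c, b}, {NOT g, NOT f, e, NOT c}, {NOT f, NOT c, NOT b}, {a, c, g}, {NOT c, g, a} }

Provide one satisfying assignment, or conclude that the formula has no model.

Case c = true:
Case d = true:
The clause (NOT b) is unit, so b = false.
Case g = false:
The clause (a) is unit, so a = true.
Case e = false:
The clause (NOT f) is unit, so f = false.
This assignment satisfies each clause.

a ↦ true; b ↦ false; c ↦ true; d ↦ true; e ↦ false; f ↦ false; g ↦ false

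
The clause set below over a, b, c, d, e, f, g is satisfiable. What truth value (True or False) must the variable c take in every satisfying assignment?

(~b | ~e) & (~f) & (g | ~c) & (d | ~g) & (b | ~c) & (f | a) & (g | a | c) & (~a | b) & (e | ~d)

False

Suppose c = 1.
From the singleton clause (~f), f = 0.
From the singleton clause (g), g = 1.
From the singleton clause (d), d = 1.
From the singleton clause (b), b = 1.
From the singleton clause (~e), e = 0.
That conflicts with the unit clause (e).
So every satisfying assignment has c = False.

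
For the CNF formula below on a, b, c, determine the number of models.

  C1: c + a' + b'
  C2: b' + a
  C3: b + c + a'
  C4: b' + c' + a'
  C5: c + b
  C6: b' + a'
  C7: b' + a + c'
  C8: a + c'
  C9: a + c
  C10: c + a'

There are 2^3 = 8 truth assignments over (a, b, c).
Split on c. With c = 1, the clauses containing c are satisfied and c' drops from the rest; 1 of the 2^2 = 4 assignments to the other variables satisfy what remains.
With c = 0, by the same count on the reduced clause set, 0 assignments work.
(One model: a=T, b=F, c=T.)
Total: 1 + 0 = 1.

1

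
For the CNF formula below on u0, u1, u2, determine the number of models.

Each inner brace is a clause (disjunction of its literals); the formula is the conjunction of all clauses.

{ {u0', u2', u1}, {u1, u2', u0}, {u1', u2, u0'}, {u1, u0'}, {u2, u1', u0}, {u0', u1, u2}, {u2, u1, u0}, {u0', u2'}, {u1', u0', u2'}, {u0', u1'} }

1

There are 2^3 = 8 truth assignments over (u0, u1, u2).
Check each against the 10 clauses (columns in the order u0, u1, u2):
  F F F  ✗ fails (u2 + u1 + u0)
  F F T  ✗ fails (u1 + u2' + u0)
  F T F  ✗ fails (u2 + u1' + u0)
  F T T  ✓ satisfies all
  T F F  ✗ fails (u1 + u0')
  T F T  ✗ fails (u0' + u2' + u1)
  T T F  ✗ fails (u1' + u2 + u0')
  T T T  ✗ fails (u0' + u2')
1 of the 8 rows is a model.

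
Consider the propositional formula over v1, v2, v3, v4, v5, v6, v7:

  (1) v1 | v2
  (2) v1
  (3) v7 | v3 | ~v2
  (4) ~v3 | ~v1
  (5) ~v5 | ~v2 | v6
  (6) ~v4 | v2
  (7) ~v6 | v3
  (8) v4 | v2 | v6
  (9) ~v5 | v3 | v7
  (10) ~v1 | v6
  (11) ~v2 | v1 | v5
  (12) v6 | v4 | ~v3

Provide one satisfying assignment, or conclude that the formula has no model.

UNSATISFIABLE

The clause (v1) is unit, so v1 = 1.
The clause (~v3) is unit, so v3 = 0.
The clause (~v6) is unit, so v6 = 0.
But (v6) is also a unit clause — contradiction.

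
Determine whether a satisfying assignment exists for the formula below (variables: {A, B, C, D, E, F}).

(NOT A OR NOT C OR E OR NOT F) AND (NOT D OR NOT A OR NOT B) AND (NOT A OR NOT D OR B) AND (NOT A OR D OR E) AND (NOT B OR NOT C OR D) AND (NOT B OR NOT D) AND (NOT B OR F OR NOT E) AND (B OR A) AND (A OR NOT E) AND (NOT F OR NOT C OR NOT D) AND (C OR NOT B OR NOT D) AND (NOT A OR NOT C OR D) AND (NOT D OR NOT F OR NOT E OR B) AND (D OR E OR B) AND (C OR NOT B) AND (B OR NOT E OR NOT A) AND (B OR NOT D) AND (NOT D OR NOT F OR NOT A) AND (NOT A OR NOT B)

Branch on B: set B = false.
From the singleton clause (A), A = true.
From the singleton clause (NOT D), D = false.
From the singleton clause (E), E = true.
That conflicts with the unit clause (NOT E).
So B must be the other value — set B = true.
From the singleton clause (NOT D), D = false.
From the singleton clause (NOT C), C = false.
That conflicts with the unit clause (C).
Neither B = true nor B = false works.
No assignment satisfies every clause.

Unsatisfiable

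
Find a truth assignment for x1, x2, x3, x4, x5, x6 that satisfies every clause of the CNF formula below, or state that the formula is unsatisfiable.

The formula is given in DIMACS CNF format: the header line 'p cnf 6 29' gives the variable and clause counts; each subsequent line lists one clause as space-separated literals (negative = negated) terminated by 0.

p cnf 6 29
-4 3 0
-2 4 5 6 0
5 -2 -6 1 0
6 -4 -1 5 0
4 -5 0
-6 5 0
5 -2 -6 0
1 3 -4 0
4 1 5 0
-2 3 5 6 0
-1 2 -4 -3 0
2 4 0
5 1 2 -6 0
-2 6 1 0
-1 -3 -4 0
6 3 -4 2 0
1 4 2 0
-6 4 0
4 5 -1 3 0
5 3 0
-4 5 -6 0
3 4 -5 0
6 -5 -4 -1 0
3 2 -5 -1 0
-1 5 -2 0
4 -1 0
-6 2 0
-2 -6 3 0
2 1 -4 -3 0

x1=False, x2=True, x3=True, x4=True, x5=True, x6=True

Try x4 = True.
From the singleton clause (x3), x3 = True.
From the singleton clause (¬x1), x1 = False.
From the singleton clause (x2), x2 = True.
From the singleton clause (x6), x6 = True.
From the singleton clause (x5), x5 = True.
All clauses are satisfied.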